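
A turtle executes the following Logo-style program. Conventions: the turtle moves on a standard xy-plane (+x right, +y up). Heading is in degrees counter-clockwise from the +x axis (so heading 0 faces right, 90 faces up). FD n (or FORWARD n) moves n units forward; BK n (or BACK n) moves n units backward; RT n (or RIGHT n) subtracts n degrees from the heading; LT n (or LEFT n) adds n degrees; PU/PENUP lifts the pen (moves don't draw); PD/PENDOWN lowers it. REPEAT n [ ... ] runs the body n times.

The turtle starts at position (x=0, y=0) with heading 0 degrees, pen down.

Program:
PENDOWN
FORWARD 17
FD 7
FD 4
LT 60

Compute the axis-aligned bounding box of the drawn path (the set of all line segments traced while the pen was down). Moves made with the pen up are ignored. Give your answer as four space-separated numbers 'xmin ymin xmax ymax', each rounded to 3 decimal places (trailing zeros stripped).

Answer: 0 0 28 0

Derivation:
Executing turtle program step by step:
Start: pos=(0,0), heading=0, pen down
PD: pen down
FD 17: (0,0) -> (17,0) [heading=0, draw]
FD 7: (17,0) -> (24,0) [heading=0, draw]
FD 4: (24,0) -> (28,0) [heading=0, draw]
LT 60: heading 0 -> 60
Final: pos=(28,0), heading=60, 3 segment(s) drawn

Segment endpoints: x in {0, 17, 24, 28}, y in {0}
xmin=0, ymin=0, xmax=28, ymax=0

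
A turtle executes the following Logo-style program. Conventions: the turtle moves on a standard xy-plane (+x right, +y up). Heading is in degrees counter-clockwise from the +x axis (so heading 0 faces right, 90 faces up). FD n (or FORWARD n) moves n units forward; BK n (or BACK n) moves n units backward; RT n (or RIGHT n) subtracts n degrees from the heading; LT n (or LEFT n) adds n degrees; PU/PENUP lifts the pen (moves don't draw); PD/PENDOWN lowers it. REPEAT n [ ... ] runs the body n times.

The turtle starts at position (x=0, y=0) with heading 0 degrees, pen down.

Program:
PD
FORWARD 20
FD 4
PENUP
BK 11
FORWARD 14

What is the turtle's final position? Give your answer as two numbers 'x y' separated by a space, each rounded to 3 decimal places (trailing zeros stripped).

Answer: 27 0

Derivation:
Executing turtle program step by step:
Start: pos=(0,0), heading=0, pen down
PD: pen down
FD 20: (0,0) -> (20,0) [heading=0, draw]
FD 4: (20,0) -> (24,0) [heading=0, draw]
PU: pen up
BK 11: (24,0) -> (13,0) [heading=0, move]
FD 14: (13,0) -> (27,0) [heading=0, move]
Final: pos=(27,0), heading=0, 2 segment(s) drawn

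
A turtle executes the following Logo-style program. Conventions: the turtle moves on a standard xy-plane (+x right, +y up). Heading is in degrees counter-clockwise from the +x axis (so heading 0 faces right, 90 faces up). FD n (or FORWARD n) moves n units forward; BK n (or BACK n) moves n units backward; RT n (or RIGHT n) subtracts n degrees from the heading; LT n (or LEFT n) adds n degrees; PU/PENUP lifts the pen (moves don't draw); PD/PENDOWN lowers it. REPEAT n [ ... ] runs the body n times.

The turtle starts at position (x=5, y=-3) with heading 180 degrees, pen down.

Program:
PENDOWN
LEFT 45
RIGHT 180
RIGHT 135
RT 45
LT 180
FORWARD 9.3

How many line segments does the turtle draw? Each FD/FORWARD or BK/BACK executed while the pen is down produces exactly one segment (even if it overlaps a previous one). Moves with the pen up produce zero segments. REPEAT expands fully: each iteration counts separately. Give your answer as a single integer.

Executing turtle program step by step:
Start: pos=(5,-3), heading=180, pen down
PD: pen down
LT 45: heading 180 -> 225
RT 180: heading 225 -> 45
RT 135: heading 45 -> 270
RT 45: heading 270 -> 225
LT 180: heading 225 -> 45
FD 9.3: (5,-3) -> (11.576,3.576) [heading=45, draw]
Final: pos=(11.576,3.576), heading=45, 1 segment(s) drawn
Segments drawn: 1

Answer: 1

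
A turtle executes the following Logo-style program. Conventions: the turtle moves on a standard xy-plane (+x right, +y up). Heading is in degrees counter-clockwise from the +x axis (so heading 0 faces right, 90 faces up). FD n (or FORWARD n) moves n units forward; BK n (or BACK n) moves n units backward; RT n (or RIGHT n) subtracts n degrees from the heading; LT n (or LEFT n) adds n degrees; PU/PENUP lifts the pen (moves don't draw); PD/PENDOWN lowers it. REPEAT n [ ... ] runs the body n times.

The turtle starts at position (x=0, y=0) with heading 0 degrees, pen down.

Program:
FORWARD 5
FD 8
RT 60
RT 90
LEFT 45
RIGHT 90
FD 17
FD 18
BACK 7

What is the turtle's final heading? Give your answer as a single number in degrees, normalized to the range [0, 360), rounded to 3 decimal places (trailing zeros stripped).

Executing turtle program step by step:
Start: pos=(0,0), heading=0, pen down
FD 5: (0,0) -> (5,0) [heading=0, draw]
FD 8: (5,0) -> (13,0) [heading=0, draw]
RT 60: heading 0 -> 300
RT 90: heading 300 -> 210
LT 45: heading 210 -> 255
RT 90: heading 255 -> 165
FD 17: (13,0) -> (-3.421,4.4) [heading=165, draw]
FD 18: (-3.421,4.4) -> (-20.807,9.059) [heading=165, draw]
BK 7: (-20.807,9.059) -> (-14.046,7.247) [heading=165, draw]
Final: pos=(-14.046,7.247), heading=165, 5 segment(s) drawn

Answer: 165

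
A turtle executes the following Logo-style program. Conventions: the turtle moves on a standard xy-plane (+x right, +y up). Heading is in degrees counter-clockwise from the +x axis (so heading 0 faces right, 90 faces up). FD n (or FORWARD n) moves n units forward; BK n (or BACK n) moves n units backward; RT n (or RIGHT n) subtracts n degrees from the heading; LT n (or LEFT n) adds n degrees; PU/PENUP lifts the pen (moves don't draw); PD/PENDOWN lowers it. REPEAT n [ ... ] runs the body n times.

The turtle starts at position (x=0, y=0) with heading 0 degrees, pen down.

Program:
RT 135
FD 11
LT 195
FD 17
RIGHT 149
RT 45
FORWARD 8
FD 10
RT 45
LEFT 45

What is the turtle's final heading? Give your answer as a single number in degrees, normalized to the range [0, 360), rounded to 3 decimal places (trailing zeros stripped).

Answer: 226

Derivation:
Executing turtle program step by step:
Start: pos=(0,0), heading=0, pen down
RT 135: heading 0 -> 225
FD 11: (0,0) -> (-7.778,-7.778) [heading=225, draw]
LT 195: heading 225 -> 60
FD 17: (-7.778,-7.778) -> (0.722,6.944) [heading=60, draw]
RT 149: heading 60 -> 271
RT 45: heading 271 -> 226
FD 8: (0.722,6.944) -> (-4.835,1.19) [heading=226, draw]
FD 10: (-4.835,1.19) -> (-11.782,-6.004) [heading=226, draw]
RT 45: heading 226 -> 181
LT 45: heading 181 -> 226
Final: pos=(-11.782,-6.004), heading=226, 4 segment(s) drawn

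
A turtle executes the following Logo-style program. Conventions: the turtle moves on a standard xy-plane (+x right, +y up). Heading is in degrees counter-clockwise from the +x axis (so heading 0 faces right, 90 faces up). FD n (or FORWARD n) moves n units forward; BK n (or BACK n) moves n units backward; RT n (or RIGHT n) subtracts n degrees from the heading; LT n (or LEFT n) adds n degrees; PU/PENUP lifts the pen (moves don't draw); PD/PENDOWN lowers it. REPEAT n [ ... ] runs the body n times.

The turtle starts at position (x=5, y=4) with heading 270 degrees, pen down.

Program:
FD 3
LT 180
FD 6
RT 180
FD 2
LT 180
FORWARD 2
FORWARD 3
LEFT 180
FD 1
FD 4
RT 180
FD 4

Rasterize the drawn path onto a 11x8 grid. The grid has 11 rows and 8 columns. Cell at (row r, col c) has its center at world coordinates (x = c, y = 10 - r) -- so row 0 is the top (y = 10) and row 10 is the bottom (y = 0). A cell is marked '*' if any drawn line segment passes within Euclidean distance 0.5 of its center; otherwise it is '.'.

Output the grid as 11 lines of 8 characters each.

Segment 0: (5,4) -> (5,1)
Segment 1: (5,1) -> (5,7)
Segment 2: (5,7) -> (5,5)
Segment 3: (5,5) -> (5,7)
Segment 4: (5,7) -> (5,10)
Segment 5: (5,10) -> (5,9)
Segment 6: (5,9) -> (5,5)
Segment 7: (5,5) -> (5,9)

Answer: .....*..
.....*..
.....*..
.....*..
.....*..
.....*..
.....*..
.....*..
.....*..
.....*..
........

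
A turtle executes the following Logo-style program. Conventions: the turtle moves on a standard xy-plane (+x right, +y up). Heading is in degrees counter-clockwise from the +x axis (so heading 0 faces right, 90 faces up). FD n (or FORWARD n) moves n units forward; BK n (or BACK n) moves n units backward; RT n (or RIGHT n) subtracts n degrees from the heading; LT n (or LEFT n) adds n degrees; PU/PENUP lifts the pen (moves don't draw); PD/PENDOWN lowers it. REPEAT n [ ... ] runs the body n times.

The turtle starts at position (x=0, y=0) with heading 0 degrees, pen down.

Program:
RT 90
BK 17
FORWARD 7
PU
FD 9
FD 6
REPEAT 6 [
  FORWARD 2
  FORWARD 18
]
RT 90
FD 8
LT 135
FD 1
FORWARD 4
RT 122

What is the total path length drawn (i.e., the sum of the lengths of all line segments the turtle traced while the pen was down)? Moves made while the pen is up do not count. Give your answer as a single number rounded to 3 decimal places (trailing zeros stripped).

Answer: 24

Derivation:
Executing turtle program step by step:
Start: pos=(0,0), heading=0, pen down
RT 90: heading 0 -> 270
BK 17: (0,0) -> (0,17) [heading=270, draw]
FD 7: (0,17) -> (0,10) [heading=270, draw]
PU: pen up
FD 9: (0,10) -> (0,1) [heading=270, move]
FD 6: (0,1) -> (0,-5) [heading=270, move]
REPEAT 6 [
  -- iteration 1/6 --
  FD 2: (0,-5) -> (0,-7) [heading=270, move]
  FD 18: (0,-7) -> (0,-25) [heading=270, move]
  -- iteration 2/6 --
  FD 2: (0,-25) -> (0,-27) [heading=270, move]
  FD 18: (0,-27) -> (0,-45) [heading=270, move]
  -- iteration 3/6 --
  FD 2: (0,-45) -> (0,-47) [heading=270, move]
  FD 18: (0,-47) -> (0,-65) [heading=270, move]
  -- iteration 4/6 --
  FD 2: (0,-65) -> (0,-67) [heading=270, move]
  FD 18: (0,-67) -> (0,-85) [heading=270, move]
  -- iteration 5/6 --
  FD 2: (0,-85) -> (0,-87) [heading=270, move]
  FD 18: (0,-87) -> (0,-105) [heading=270, move]
  -- iteration 6/6 --
  FD 2: (0,-105) -> (0,-107) [heading=270, move]
  FD 18: (0,-107) -> (0,-125) [heading=270, move]
]
RT 90: heading 270 -> 180
FD 8: (0,-125) -> (-8,-125) [heading=180, move]
LT 135: heading 180 -> 315
FD 1: (-8,-125) -> (-7.293,-125.707) [heading=315, move]
FD 4: (-7.293,-125.707) -> (-4.464,-128.536) [heading=315, move]
RT 122: heading 315 -> 193
Final: pos=(-4.464,-128.536), heading=193, 2 segment(s) drawn

Segment lengths:
  seg 1: (0,0) -> (0,17), length = 17
  seg 2: (0,17) -> (0,10), length = 7
Total = 24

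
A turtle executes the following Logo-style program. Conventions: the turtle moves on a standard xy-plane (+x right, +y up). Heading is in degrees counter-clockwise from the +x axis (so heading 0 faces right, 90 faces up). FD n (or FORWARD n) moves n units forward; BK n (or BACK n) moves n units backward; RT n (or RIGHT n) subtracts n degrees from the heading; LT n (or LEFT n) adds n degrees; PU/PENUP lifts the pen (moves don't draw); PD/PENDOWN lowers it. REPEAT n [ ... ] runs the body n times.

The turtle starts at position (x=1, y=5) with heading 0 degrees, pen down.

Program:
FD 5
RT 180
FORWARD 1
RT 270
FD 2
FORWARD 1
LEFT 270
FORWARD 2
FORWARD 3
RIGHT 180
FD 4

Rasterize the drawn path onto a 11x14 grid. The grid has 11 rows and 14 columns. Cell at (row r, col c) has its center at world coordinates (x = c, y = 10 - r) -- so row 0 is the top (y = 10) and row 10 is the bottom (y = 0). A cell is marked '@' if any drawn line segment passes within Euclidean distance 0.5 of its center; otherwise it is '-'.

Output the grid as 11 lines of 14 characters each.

Segment 0: (1,5) -> (6,5)
Segment 1: (6,5) -> (5,5)
Segment 2: (5,5) -> (5,3)
Segment 3: (5,3) -> (5,2)
Segment 4: (5,2) -> (3,2)
Segment 5: (3,2) -> (0,2)
Segment 6: (0,2) -> (4,2)

Answer: --------------
--------------
--------------
--------------
--------------
-@@@@@@-------
-----@--------
-----@--------
@@@@@@--------
--------------
--------------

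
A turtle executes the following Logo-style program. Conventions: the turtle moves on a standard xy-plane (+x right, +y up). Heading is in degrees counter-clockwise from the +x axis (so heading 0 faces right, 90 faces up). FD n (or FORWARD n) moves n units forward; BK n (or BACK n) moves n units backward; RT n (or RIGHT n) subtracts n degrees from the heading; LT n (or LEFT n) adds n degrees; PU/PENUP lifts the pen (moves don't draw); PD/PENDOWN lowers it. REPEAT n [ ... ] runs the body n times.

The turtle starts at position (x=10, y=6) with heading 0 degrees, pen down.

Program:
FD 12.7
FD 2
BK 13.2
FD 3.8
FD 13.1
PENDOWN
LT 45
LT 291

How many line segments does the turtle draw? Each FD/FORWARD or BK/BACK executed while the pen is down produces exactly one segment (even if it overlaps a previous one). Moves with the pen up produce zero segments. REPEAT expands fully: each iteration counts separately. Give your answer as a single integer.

Answer: 5

Derivation:
Executing turtle program step by step:
Start: pos=(10,6), heading=0, pen down
FD 12.7: (10,6) -> (22.7,6) [heading=0, draw]
FD 2: (22.7,6) -> (24.7,6) [heading=0, draw]
BK 13.2: (24.7,6) -> (11.5,6) [heading=0, draw]
FD 3.8: (11.5,6) -> (15.3,6) [heading=0, draw]
FD 13.1: (15.3,6) -> (28.4,6) [heading=0, draw]
PD: pen down
LT 45: heading 0 -> 45
LT 291: heading 45 -> 336
Final: pos=(28.4,6), heading=336, 5 segment(s) drawn
Segments drawn: 5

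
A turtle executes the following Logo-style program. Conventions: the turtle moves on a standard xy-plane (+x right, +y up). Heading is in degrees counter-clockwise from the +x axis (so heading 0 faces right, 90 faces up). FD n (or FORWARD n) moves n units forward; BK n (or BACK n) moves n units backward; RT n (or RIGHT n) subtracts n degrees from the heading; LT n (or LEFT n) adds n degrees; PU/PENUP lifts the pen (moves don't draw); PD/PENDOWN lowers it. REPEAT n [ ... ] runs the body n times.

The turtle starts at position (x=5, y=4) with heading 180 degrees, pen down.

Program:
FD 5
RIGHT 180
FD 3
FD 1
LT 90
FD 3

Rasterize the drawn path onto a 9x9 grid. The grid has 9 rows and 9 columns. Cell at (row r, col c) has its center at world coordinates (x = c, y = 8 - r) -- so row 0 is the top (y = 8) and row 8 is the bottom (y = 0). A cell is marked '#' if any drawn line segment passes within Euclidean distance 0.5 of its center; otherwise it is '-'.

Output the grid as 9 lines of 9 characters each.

Answer: ---------
----#----
----#----
----#----
######---
---------
---------
---------
---------

Derivation:
Segment 0: (5,4) -> (0,4)
Segment 1: (0,4) -> (3,4)
Segment 2: (3,4) -> (4,4)
Segment 3: (4,4) -> (4,7)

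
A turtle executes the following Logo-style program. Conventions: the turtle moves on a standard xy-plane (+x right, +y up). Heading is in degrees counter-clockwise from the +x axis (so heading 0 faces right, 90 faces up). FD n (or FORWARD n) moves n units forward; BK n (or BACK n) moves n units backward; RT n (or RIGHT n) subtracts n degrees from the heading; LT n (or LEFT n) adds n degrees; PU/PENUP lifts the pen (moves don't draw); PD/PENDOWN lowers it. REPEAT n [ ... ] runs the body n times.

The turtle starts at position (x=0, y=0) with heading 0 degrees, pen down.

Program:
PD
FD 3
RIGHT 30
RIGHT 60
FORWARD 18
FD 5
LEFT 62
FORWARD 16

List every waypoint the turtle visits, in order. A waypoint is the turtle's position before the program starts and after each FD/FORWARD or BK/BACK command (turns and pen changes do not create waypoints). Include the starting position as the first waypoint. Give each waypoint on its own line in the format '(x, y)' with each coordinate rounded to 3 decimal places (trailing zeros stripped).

Answer: (0, 0)
(3, 0)
(3, -18)
(3, -23)
(17.127, -30.512)

Derivation:
Executing turtle program step by step:
Start: pos=(0,0), heading=0, pen down
PD: pen down
FD 3: (0,0) -> (3,0) [heading=0, draw]
RT 30: heading 0 -> 330
RT 60: heading 330 -> 270
FD 18: (3,0) -> (3,-18) [heading=270, draw]
FD 5: (3,-18) -> (3,-23) [heading=270, draw]
LT 62: heading 270 -> 332
FD 16: (3,-23) -> (17.127,-30.512) [heading=332, draw]
Final: pos=(17.127,-30.512), heading=332, 4 segment(s) drawn
Waypoints (5 total):
(0, 0)
(3, 0)
(3, -18)
(3, -23)
(17.127, -30.512)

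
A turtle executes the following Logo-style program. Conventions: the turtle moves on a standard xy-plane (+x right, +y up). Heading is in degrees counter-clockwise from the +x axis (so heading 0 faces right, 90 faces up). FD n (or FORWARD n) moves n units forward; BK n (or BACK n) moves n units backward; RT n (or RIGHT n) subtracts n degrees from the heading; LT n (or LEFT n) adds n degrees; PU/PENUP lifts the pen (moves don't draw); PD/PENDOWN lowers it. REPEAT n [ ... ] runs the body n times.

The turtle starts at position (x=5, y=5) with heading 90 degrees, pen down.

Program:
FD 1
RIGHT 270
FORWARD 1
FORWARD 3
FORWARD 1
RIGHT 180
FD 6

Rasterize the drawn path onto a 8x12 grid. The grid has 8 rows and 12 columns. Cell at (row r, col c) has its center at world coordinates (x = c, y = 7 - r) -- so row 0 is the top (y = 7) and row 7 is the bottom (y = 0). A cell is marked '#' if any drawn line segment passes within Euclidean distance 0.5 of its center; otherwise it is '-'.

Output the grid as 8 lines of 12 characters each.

Segment 0: (5,5) -> (5,6)
Segment 1: (5,6) -> (4,6)
Segment 2: (4,6) -> (1,6)
Segment 3: (1,6) -> (0,6)
Segment 4: (0,6) -> (6,6)

Answer: ------------
#######-----
-----#------
------------
------------
------------
------------
------------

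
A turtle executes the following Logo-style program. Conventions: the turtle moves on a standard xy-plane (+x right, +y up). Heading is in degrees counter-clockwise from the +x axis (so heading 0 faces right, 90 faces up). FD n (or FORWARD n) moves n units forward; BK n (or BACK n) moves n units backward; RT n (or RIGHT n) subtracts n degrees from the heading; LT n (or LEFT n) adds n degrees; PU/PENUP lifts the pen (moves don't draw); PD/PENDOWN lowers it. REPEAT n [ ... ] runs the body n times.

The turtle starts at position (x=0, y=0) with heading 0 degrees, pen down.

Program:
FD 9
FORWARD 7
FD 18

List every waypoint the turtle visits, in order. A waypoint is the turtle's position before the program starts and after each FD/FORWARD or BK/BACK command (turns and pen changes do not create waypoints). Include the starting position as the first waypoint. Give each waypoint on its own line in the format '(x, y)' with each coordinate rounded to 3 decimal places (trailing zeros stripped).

Executing turtle program step by step:
Start: pos=(0,0), heading=0, pen down
FD 9: (0,0) -> (9,0) [heading=0, draw]
FD 7: (9,0) -> (16,0) [heading=0, draw]
FD 18: (16,0) -> (34,0) [heading=0, draw]
Final: pos=(34,0), heading=0, 3 segment(s) drawn
Waypoints (4 total):
(0, 0)
(9, 0)
(16, 0)
(34, 0)

Answer: (0, 0)
(9, 0)
(16, 0)
(34, 0)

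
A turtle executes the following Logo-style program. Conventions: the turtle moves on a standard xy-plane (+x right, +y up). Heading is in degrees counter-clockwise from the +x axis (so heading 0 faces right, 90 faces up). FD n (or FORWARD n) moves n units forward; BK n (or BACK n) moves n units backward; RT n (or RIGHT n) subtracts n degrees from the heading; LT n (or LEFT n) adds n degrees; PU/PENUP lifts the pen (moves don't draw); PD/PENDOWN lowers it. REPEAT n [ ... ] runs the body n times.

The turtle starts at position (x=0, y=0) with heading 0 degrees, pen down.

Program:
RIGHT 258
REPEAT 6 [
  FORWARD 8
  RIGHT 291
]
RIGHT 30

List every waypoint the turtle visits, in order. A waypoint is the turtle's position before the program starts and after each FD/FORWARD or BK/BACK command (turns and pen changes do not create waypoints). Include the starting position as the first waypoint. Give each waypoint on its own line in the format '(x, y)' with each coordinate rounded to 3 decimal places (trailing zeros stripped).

Answer: (0, 0)
(-1.663, 7.825)
(-9.565, 9.077)
(-13.565, 2.148)
(-8.53, -4.069)
(-0.922, -1.597)
(-0.503, 6.392)

Derivation:
Executing turtle program step by step:
Start: pos=(0,0), heading=0, pen down
RT 258: heading 0 -> 102
REPEAT 6 [
  -- iteration 1/6 --
  FD 8: (0,0) -> (-1.663,7.825) [heading=102, draw]
  RT 291: heading 102 -> 171
  -- iteration 2/6 --
  FD 8: (-1.663,7.825) -> (-9.565,9.077) [heading=171, draw]
  RT 291: heading 171 -> 240
  -- iteration 3/6 --
  FD 8: (-9.565,9.077) -> (-13.565,2.148) [heading=240, draw]
  RT 291: heading 240 -> 309
  -- iteration 4/6 --
  FD 8: (-13.565,2.148) -> (-8.53,-4.069) [heading=309, draw]
  RT 291: heading 309 -> 18
  -- iteration 5/6 --
  FD 8: (-8.53,-4.069) -> (-0.922,-1.597) [heading=18, draw]
  RT 291: heading 18 -> 87
  -- iteration 6/6 --
  FD 8: (-0.922,-1.597) -> (-0.503,6.392) [heading=87, draw]
  RT 291: heading 87 -> 156
]
RT 30: heading 156 -> 126
Final: pos=(-0.503,6.392), heading=126, 6 segment(s) drawn
Waypoints (7 total):
(0, 0)
(-1.663, 7.825)
(-9.565, 9.077)
(-13.565, 2.148)
(-8.53, -4.069)
(-0.922, -1.597)
(-0.503, 6.392)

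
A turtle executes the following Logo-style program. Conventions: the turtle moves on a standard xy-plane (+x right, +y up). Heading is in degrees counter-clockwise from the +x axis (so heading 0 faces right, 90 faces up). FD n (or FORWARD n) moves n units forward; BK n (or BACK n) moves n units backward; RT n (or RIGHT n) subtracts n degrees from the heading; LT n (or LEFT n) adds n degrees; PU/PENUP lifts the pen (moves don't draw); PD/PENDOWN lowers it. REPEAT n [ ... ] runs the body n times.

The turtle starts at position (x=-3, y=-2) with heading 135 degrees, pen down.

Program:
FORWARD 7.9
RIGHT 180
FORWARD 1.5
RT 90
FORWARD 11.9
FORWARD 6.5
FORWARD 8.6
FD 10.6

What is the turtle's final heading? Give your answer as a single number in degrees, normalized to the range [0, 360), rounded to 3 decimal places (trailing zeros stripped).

Answer: 225

Derivation:
Executing turtle program step by step:
Start: pos=(-3,-2), heading=135, pen down
FD 7.9: (-3,-2) -> (-8.586,3.586) [heading=135, draw]
RT 180: heading 135 -> 315
FD 1.5: (-8.586,3.586) -> (-7.525,2.525) [heading=315, draw]
RT 90: heading 315 -> 225
FD 11.9: (-7.525,2.525) -> (-15.94,-5.889) [heading=225, draw]
FD 6.5: (-15.94,-5.889) -> (-20.536,-10.485) [heading=225, draw]
FD 8.6: (-20.536,-10.485) -> (-26.617,-16.566) [heading=225, draw]
FD 10.6: (-26.617,-16.566) -> (-34.113,-24.062) [heading=225, draw]
Final: pos=(-34.113,-24.062), heading=225, 6 segment(s) drawn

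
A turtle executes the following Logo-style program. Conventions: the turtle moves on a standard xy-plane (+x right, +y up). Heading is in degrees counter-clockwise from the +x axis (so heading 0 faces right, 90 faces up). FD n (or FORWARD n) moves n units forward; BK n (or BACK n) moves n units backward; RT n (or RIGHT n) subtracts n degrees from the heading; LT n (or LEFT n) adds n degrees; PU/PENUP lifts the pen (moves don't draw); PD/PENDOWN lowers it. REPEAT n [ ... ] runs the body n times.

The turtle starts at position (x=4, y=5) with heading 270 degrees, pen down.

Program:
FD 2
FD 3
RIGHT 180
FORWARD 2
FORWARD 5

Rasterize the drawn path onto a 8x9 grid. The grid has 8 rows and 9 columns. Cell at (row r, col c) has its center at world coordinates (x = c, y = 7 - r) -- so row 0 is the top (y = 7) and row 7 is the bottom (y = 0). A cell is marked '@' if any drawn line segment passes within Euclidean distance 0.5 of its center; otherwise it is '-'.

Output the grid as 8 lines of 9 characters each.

Segment 0: (4,5) -> (4,3)
Segment 1: (4,3) -> (4,0)
Segment 2: (4,0) -> (4,2)
Segment 3: (4,2) -> (4,7)

Answer: ----@----
----@----
----@----
----@----
----@----
----@----
----@----
----@----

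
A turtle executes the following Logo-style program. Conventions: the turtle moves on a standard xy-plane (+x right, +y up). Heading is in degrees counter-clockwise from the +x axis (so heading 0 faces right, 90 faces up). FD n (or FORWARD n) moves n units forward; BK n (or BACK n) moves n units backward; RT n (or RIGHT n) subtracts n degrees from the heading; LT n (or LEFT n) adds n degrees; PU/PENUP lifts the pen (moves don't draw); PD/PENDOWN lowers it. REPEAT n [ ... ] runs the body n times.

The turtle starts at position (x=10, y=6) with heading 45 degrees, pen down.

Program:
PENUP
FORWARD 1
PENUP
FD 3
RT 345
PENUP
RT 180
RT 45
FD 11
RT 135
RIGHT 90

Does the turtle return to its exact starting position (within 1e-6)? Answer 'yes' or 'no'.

Answer: no

Derivation:
Executing turtle program step by step:
Start: pos=(10,6), heading=45, pen down
PU: pen up
FD 1: (10,6) -> (10.707,6.707) [heading=45, move]
PU: pen up
FD 3: (10.707,6.707) -> (12.828,8.828) [heading=45, move]
RT 345: heading 45 -> 60
PU: pen up
RT 180: heading 60 -> 240
RT 45: heading 240 -> 195
FD 11: (12.828,8.828) -> (2.203,5.981) [heading=195, move]
RT 135: heading 195 -> 60
RT 90: heading 60 -> 330
Final: pos=(2.203,5.981), heading=330, 0 segment(s) drawn

Start position: (10, 6)
Final position: (2.203, 5.981)
Distance = 7.797; >= 1e-6 -> NOT closed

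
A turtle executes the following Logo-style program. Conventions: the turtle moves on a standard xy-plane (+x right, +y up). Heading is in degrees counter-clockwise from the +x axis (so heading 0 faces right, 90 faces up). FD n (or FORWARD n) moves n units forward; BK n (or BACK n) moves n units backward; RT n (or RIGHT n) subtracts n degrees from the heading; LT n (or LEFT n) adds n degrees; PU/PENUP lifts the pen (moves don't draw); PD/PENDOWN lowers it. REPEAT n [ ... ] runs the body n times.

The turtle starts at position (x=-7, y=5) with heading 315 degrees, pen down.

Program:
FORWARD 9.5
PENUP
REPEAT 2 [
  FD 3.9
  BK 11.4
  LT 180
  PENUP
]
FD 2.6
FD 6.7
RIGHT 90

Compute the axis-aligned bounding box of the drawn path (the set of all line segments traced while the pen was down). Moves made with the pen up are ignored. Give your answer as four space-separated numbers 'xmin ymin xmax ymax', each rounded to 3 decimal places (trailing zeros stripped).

Executing turtle program step by step:
Start: pos=(-7,5), heading=315, pen down
FD 9.5: (-7,5) -> (-0.282,-1.718) [heading=315, draw]
PU: pen up
REPEAT 2 [
  -- iteration 1/2 --
  FD 3.9: (-0.282,-1.718) -> (2.475,-4.475) [heading=315, move]
  BK 11.4: (2.475,-4.475) -> (-5.586,3.586) [heading=315, move]
  LT 180: heading 315 -> 135
  PU: pen up
  -- iteration 2/2 --
  FD 3.9: (-5.586,3.586) -> (-8.344,6.344) [heading=135, move]
  BK 11.4: (-8.344,6.344) -> (-0.282,-1.718) [heading=135, move]
  LT 180: heading 135 -> 315
  PU: pen up
]
FD 2.6: (-0.282,-1.718) -> (1.556,-3.556) [heading=315, move]
FD 6.7: (1.556,-3.556) -> (6.294,-8.294) [heading=315, move]
RT 90: heading 315 -> 225
Final: pos=(6.294,-8.294), heading=225, 1 segment(s) drawn

Segment endpoints: x in {-7, -0.282}, y in {-1.718, 5}
xmin=-7, ymin=-1.718, xmax=-0.282, ymax=5

Answer: -7 -1.718 -0.282 5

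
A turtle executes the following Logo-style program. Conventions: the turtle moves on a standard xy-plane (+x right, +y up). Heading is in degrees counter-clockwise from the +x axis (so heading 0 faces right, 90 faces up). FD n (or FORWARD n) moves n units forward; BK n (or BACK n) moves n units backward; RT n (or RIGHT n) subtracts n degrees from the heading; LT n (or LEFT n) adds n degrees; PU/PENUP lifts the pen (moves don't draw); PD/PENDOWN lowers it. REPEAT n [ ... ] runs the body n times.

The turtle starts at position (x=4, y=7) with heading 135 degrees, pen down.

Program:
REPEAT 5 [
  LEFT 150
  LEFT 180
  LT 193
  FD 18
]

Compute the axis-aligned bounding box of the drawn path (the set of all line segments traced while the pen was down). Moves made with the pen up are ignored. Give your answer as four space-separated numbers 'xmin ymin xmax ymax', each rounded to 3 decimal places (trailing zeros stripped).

Executing turtle program step by step:
Start: pos=(4,7), heading=135, pen down
REPEAT 5 [
  -- iteration 1/5 --
  LT 150: heading 135 -> 285
  LT 180: heading 285 -> 105
  LT 193: heading 105 -> 298
  FD 18: (4,7) -> (12.45,-8.893) [heading=298, draw]
  -- iteration 2/5 --
  LT 150: heading 298 -> 88
  LT 180: heading 88 -> 268
  LT 193: heading 268 -> 101
  FD 18: (12.45,-8.893) -> (9.016,8.776) [heading=101, draw]
  -- iteration 3/5 --
  LT 150: heading 101 -> 251
  LT 180: heading 251 -> 71
  LT 193: heading 71 -> 264
  FD 18: (9.016,8.776) -> (7.134,-9.125) [heading=264, draw]
  -- iteration 4/5 --
  LT 150: heading 264 -> 54
  LT 180: heading 54 -> 234
  LT 193: heading 234 -> 67
  FD 18: (7.134,-9.125) -> (14.168,7.444) [heading=67, draw]
  -- iteration 5/5 --
  LT 150: heading 67 -> 217
  LT 180: heading 217 -> 37
  LT 193: heading 37 -> 230
  FD 18: (14.168,7.444) -> (2.597,-6.345) [heading=230, draw]
]
Final: pos=(2.597,-6.345), heading=230, 5 segment(s) drawn

Segment endpoints: x in {2.597, 4, 7.134, 9.016, 12.45, 14.168}, y in {-9.125, -8.893, -6.345, 7, 7.444, 8.776}
xmin=2.597, ymin=-9.125, xmax=14.168, ymax=8.776

Answer: 2.597 -9.125 14.168 8.776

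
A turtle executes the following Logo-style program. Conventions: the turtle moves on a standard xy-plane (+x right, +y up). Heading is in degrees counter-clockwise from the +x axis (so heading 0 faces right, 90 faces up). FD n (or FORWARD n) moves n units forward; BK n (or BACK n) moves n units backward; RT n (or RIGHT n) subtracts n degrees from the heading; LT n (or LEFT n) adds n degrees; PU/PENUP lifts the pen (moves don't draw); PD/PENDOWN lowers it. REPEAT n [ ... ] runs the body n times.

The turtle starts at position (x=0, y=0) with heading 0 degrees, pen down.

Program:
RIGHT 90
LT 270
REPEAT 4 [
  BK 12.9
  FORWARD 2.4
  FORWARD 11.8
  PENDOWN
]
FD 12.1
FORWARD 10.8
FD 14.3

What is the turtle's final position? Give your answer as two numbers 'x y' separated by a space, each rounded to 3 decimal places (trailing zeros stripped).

Executing turtle program step by step:
Start: pos=(0,0), heading=0, pen down
RT 90: heading 0 -> 270
LT 270: heading 270 -> 180
REPEAT 4 [
  -- iteration 1/4 --
  BK 12.9: (0,0) -> (12.9,0) [heading=180, draw]
  FD 2.4: (12.9,0) -> (10.5,0) [heading=180, draw]
  FD 11.8: (10.5,0) -> (-1.3,0) [heading=180, draw]
  PD: pen down
  -- iteration 2/4 --
  BK 12.9: (-1.3,0) -> (11.6,0) [heading=180, draw]
  FD 2.4: (11.6,0) -> (9.2,0) [heading=180, draw]
  FD 11.8: (9.2,0) -> (-2.6,0) [heading=180, draw]
  PD: pen down
  -- iteration 3/4 --
  BK 12.9: (-2.6,0) -> (10.3,0) [heading=180, draw]
  FD 2.4: (10.3,0) -> (7.9,0) [heading=180, draw]
  FD 11.8: (7.9,0) -> (-3.9,0) [heading=180, draw]
  PD: pen down
  -- iteration 4/4 --
  BK 12.9: (-3.9,0) -> (9,0) [heading=180, draw]
  FD 2.4: (9,0) -> (6.6,0) [heading=180, draw]
  FD 11.8: (6.6,0) -> (-5.2,0) [heading=180, draw]
  PD: pen down
]
FD 12.1: (-5.2,0) -> (-17.3,0) [heading=180, draw]
FD 10.8: (-17.3,0) -> (-28.1,0) [heading=180, draw]
FD 14.3: (-28.1,0) -> (-42.4,0) [heading=180, draw]
Final: pos=(-42.4,0), heading=180, 15 segment(s) drawn

Answer: -42.4 0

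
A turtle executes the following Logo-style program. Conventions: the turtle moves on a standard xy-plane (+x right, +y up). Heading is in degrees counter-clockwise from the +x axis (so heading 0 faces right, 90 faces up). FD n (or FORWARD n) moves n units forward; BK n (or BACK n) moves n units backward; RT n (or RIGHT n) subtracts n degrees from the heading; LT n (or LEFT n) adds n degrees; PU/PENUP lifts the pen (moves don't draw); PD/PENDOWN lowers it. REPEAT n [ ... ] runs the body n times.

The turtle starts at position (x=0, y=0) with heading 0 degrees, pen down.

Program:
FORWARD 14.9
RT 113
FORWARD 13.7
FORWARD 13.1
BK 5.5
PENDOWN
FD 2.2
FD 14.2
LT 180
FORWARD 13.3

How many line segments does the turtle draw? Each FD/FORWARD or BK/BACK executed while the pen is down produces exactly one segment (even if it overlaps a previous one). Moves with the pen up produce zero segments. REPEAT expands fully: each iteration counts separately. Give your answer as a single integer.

Answer: 7

Derivation:
Executing turtle program step by step:
Start: pos=(0,0), heading=0, pen down
FD 14.9: (0,0) -> (14.9,0) [heading=0, draw]
RT 113: heading 0 -> 247
FD 13.7: (14.9,0) -> (9.547,-12.611) [heading=247, draw]
FD 13.1: (9.547,-12.611) -> (4.428,-24.67) [heading=247, draw]
BK 5.5: (4.428,-24.67) -> (6.577,-19.607) [heading=247, draw]
PD: pen down
FD 2.2: (6.577,-19.607) -> (5.718,-21.632) [heading=247, draw]
FD 14.2: (5.718,-21.632) -> (0.169,-34.703) [heading=247, draw]
LT 180: heading 247 -> 67
FD 13.3: (0.169,-34.703) -> (5.366,-22.46) [heading=67, draw]
Final: pos=(5.366,-22.46), heading=67, 7 segment(s) drawn
Segments drawn: 7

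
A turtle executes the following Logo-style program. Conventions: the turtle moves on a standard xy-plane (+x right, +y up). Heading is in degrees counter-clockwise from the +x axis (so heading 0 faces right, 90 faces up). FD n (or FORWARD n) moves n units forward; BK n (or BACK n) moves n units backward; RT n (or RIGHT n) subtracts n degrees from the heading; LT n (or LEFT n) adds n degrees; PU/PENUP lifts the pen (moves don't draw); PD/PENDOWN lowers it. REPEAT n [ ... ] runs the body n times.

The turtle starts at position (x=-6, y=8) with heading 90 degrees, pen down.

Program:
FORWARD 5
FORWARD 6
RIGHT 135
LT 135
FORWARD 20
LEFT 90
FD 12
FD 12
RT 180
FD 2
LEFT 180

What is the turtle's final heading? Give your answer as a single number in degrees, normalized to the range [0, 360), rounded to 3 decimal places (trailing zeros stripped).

Answer: 180

Derivation:
Executing turtle program step by step:
Start: pos=(-6,8), heading=90, pen down
FD 5: (-6,8) -> (-6,13) [heading=90, draw]
FD 6: (-6,13) -> (-6,19) [heading=90, draw]
RT 135: heading 90 -> 315
LT 135: heading 315 -> 90
FD 20: (-6,19) -> (-6,39) [heading=90, draw]
LT 90: heading 90 -> 180
FD 12: (-6,39) -> (-18,39) [heading=180, draw]
FD 12: (-18,39) -> (-30,39) [heading=180, draw]
RT 180: heading 180 -> 0
FD 2: (-30,39) -> (-28,39) [heading=0, draw]
LT 180: heading 0 -> 180
Final: pos=(-28,39), heading=180, 6 segment(s) drawn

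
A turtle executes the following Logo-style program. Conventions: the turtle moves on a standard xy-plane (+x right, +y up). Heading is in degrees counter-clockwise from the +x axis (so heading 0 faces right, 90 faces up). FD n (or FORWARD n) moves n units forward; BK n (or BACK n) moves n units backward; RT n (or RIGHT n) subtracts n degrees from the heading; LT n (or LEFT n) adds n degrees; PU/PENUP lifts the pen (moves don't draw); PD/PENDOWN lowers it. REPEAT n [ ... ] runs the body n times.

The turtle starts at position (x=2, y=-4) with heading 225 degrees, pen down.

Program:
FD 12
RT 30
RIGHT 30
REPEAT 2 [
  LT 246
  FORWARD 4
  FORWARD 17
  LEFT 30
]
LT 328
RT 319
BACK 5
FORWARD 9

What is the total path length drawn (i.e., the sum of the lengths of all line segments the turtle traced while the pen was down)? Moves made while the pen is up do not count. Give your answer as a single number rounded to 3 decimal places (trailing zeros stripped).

Answer: 68

Derivation:
Executing turtle program step by step:
Start: pos=(2,-4), heading=225, pen down
FD 12: (2,-4) -> (-6.485,-12.485) [heading=225, draw]
RT 30: heading 225 -> 195
RT 30: heading 195 -> 165
REPEAT 2 [
  -- iteration 1/2 --
  LT 246: heading 165 -> 51
  FD 4: (-6.485,-12.485) -> (-3.968,-9.377) [heading=51, draw]
  FD 17: (-3.968,-9.377) -> (6.73,3.835) [heading=51, draw]
  LT 30: heading 51 -> 81
  -- iteration 2/2 --
  LT 246: heading 81 -> 327
  FD 4: (6.73,3.835) -> (10.085,1.656) [heading=327, draw]
  FD 17: (10.085,1.656) -> (24.343,-7.603) [heading=327, draw]
  LT 30: heading 327 -> 357
]
LT 328: heading 357 -> 325
RT 319: heading 325 -> 6
BK 5: (24.343,-7.603) -> (19.37,-8.125) [heading=6, draw]
FD 9: (19.37,-8.125) -> (28.321,-7.185) [heading=6, draw]
Final: pos=(28.321,-7.185), heading=6, 7 segment(s) drawn

Segment lengths:
  seg 1: (2,-4) -> (-6.485,-12.485), length = 12
  seg 2: (-6.485,-12.485) -> (-3.968,-9.377), length = 4
  seg 3: (-3.968,-9.377) -> (6.73,3.835), length = 17
  seg 4: (6.73,3.835) -> (10.085,1.656), length = 4
  seg 5: (10.085,1.656) -> (24.343,-7.603), length = 17
  seg 6: (24.343,-7.603) -> (19.37,-8.125), length = 5
  seg 7: (19.37,-8.125) -> (28.321,-7.185), length = 9
Total = 68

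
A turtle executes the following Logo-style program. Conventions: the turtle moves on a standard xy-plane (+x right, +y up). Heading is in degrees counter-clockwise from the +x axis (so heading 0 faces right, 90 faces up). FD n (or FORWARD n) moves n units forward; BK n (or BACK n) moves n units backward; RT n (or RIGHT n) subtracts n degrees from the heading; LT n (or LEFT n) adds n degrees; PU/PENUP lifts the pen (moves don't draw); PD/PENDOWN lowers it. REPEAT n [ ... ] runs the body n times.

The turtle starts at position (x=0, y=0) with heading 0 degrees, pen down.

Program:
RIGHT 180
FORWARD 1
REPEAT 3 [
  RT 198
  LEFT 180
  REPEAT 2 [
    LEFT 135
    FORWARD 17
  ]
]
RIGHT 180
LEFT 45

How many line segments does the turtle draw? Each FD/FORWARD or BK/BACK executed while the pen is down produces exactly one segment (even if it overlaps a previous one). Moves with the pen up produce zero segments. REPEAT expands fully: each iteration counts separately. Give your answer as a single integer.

Executing turtle program step by step:
Start: pos=(0,0), heading=0, pen down
RT 180: heading 0 -> 180
FD 1: (0,0) -> (-1,0) [heading=180, draw]
REPEAT 3 [
  -- iteration 1/3 --
  RT 198: heading 180 -> 342
  LT 180: heading 342 -> 162
  REPEAT 2 [
    -- iteration 1/2 --
    LT 135: heading 162 -> 297
    FD 17: (-1,0) -> (6.718,-15.147) [heading=297, draw]
    -- iteration 2/2 --
    LT 135: heading 297 -> 72
    FD 17: (6.718,-15.147) -> (11.971,1.021) [heading=72, draw]
  ]
  -- iteration 2/3 --
  RT 198: heading 72 -> 234
  LT 180: heading 234 -> 54
  REPEAT 2 [
    -- iteration 1/2 --
    LT 135: heading 54 -> 189
    FD 17: (11.971,1.021) -> (-4.82,-1.639) [heading=189, draw]
    -- iteration 2/2 --
    LT 135: heading 189 -> 324
    FD 17: (-4.82,-1.639) -> (8.934,-11.631) [heading=324, draw]
  ]
  -- iteration 3/3 --
  RT 198: heading 324 -> 126
  LT 180: heading 126 -> 306
  REPEAT 2 [
    -- iteration 1/2 --
    LT 135: heading 306 -> 81
    FD 17: (8.934,-11.631) -> (11.593,5.16) [heading=81, draw]
    -- iteration 2/2 --
    LT 135: heading 81 -> 216
    FD 17: (11.593,5.16) -> (-2.16,-4.833) [heading=216, draw]
  ]
]
RT 180: heading 216 -> 36
LT 45: heading 36 -> 81
Final: pos=(-2.16,-4.833), heading=81, 7 segment(s) drawn
Segments drawn: 7

Answer: 7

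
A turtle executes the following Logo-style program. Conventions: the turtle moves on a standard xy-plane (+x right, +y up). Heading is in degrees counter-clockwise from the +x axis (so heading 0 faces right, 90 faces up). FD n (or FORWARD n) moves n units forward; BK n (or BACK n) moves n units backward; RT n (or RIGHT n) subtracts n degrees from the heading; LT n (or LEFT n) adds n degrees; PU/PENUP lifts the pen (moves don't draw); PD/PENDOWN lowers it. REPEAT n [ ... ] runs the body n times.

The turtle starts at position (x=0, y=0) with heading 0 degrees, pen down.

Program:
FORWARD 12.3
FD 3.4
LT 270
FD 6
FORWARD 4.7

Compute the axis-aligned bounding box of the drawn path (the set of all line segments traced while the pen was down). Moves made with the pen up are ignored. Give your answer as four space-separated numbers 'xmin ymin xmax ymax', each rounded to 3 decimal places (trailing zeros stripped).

Executing turtle program step by step:
Start: pos=(0,0), heading=0, pen down
FD 12.3: (0,0) -> (12.3,0) [heading=0, draw]
FD 3.4: (12.3,0) -> (15.7,0) [heading=0, draw]
LT 270: heading 0 -> 270
FD 6: (15.7,0) -> (15.7,-6) [heading=270, draw]
FD 4.7: (15.7,-6) -> (15.7,-10.7) [heading=270, draw]
Final: pos=(15.7,-10.7), heading=270, 4 segment(s) drawn

Segment endpoints: x in {0, 12.3, 15.7, 15.7}, y in {-10.7, -6, 0}
xmin=0, ymin=-10.7, xmax=15.7, ymax=0

Answer: 0 -10.7 15.7 0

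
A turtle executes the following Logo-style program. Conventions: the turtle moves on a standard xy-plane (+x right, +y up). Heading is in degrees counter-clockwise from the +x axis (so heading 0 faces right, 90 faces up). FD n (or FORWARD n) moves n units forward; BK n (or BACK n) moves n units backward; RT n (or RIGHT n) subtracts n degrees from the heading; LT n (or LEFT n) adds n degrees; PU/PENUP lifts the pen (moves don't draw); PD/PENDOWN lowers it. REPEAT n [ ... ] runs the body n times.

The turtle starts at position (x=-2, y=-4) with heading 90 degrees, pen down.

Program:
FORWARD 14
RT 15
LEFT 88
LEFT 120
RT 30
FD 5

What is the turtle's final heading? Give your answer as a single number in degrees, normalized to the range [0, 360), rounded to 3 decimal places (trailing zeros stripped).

Executing turtle program step by step:
Start: pos=(-2,-4), heading=90, pen down
FD 14: (-2,-4) -> (-2,10) [heading=90, draw]
RT 15: heading 90 -> 75
LT 88: heading 75 -> 163
LT 120: heading 163 -> 283
RT 30: heading 283 -> 253
FD 5: (-2,10) -> (-3.462,5.218) [heading=253, draw]
Final: pos=(-3.462,5.218), heading=253, 2 segment(s) drawn

Answer: 253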